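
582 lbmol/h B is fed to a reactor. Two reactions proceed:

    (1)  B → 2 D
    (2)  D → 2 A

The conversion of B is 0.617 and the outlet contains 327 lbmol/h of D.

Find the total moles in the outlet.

1330 lbmol/h

Conversion of B: B consumed = 1ξ₁ = 0.617 × 582 → ξ₁ = 359.1 lbmol/h.
D balance: n_D = 0 + 2ξ₁ − 1ξ₂ = 327 → ξ₂ = (2·359.1 − 327)/1 = 391.2 lbmol/h.
Outlet amounts (n = n₀ + Σ ν·ξ):
  B: 582 − 1(359.1) = 222.9
  D: 0 + 2(359.1) − 1(391.2) = 327
  A: 0 + 2(391.2) = 782.4
Total out = 222.9 + 327 + 782.4 = 1332 lbmol/h.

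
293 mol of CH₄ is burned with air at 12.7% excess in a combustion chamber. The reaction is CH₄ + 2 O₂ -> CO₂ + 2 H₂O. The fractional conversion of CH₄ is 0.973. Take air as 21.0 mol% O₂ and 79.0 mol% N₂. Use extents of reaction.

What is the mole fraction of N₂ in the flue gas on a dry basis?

0.866

Stoichiometric O₂ = 2 × 293 = 586 mol; O₂ fed = 586 × 1.127 = 660.4 mol.
N₂ fed = 660.4 × 79/21 = 2484 mol.
Fuel reacted = 0.973 × 293 → ξ = 285.1 mol.
Outlet (n = n₀ + ν ξ):
  CH₄: 293 − 1(285.1) = 7.911
  O₂: 660.4 − 2(285.1) = 90.24
  N₂: 2484 (inert)
  CO₂: 0 + 1(285.1) = 285.1
  H₂O: 0 + 2(285.1) = 570.2
Dry total = 2868 mol; y_N₂ (dry) = 2484 / 2868 = 0.8664.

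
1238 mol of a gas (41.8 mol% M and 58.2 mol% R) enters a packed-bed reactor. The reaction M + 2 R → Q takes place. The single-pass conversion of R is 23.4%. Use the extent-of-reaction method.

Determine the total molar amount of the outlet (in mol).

1070 mol

R reacted = 0.234 × 720.5 = 168.6 mol; ν_R = −2, so ξ = 168.6/2 = 84.3 mol.
Outlet amounts (n = n₀ + ν ξ):
  M: 517.5 − 1(84.3) = 433.2
  R: 720.5 − 2(84.3) = 551.9
  Q: 0 + 1(84.3) = 84.3
Total out = 433.2 + 551.9 + 84.3 = 1069 mol.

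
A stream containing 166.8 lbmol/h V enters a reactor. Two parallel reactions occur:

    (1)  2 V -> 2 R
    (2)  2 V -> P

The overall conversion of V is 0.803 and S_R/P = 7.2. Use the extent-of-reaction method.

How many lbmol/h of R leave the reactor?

Conversion of V: V consumed = 0.803 × 166.8 = 133.9 lbmol/h = 2ξ₁ + 2ξ₂.
Selectivity: 2ξ₁ / (1ξ₂) = 7.2 → ξ₁ = 3.6 ξ₂.
Substitute: (2·3.6 + 2) ξ₂ = 133.9 → ξ₂ = 14.56 lbmol/h, ξ₁ = 52.41 lbmol/h.
Outlet amounts (n = n₀ + Σ ν·ξ):
  V: 166.8 − 2(52.41) − 2(14.56) = 32.86
  R: 0 + 2(52.41) = 104.8
  P: 0 + 1(14.56) = 14.56

105 lbmol/h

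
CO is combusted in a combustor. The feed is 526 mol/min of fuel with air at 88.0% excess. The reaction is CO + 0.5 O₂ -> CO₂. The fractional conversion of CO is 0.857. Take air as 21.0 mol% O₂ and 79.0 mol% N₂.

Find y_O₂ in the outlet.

Stoichiometric O₂ = 0.5 × 526 = 263 mol/min; O₂ fed = 263 × 1.880 = 494.4 mol/min.
N₂ fed = 494.4 × 79/21 = 1860 mol/min.
Fuel reacted = 0.857 × 526 → ξ = 450.8 mol/min.
Outlet (n = n₀ + ν ξ):
  CO: 526 − 1(450.8) = 75.22
  O₂: 494.4 − 0.5(450.8) = 269
  N₂: 1860 (inert)
  CO₂: 0 + 1(450.8) = 450.8
Total out = 2655 mol/min; y_O₂ = 269 / 2655 = 0.1013.

0.101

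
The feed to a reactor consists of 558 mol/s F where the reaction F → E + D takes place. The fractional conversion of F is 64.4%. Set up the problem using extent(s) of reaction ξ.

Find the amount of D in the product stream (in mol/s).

F reacted = 0.644 × 558 = 359.4 mol/s; ν_F = −1, so ξ = 359.4/1 = 359.4 mol/s.
Outlet amounts (n = n₀ + ν ξ):
  F: 558 − 1(359.4) = 198.6
  E: 0 + 1(359.4) = 359.4
  D: 0 + 1(359.4) = 359.4

359 mol/s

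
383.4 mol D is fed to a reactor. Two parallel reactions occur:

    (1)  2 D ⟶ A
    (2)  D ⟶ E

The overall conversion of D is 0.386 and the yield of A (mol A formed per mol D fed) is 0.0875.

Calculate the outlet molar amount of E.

Yield of A: 1ξ₁ / 383.4 = 0.0875 → ξ₁ = 33.55 mol.
Conversion of D: 2ξ₁ + 1ξ₂ = 0.386 × 383.4 = 148 → ξ₂ = 80.9 mol.
Outlet amounts (n = n₀ + Σ ν·ξ):
  D: 383.4 − 2(33.55) − 1(80.9) = 235.4
  A: 0 + 1(33.55) = 33.55
  E: 0 + 1(80.9) = 80.9

80.9 mol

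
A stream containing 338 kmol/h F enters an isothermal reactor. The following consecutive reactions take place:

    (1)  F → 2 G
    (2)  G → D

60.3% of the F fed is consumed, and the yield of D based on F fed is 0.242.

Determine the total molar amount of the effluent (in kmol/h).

Conversion of F: F consumed = 1ξ₁ = 0.603 × 338 → ξ₁ = 203.8 kmol/h.
Yield of D: 1ξ₂ / 338 = 0.242 → ξ₂ = 81.8 kmol/h.
Outlet amounts (n = n₀ + Σ ν·ξ):
  F: 338 − 1(203.8) = 134.2
  G: 0 + 2(203.8) − 1(81.8) = 325.8
  D: 0 + 1(81.8) = 81.8
Total out = 134.2 + 325.8 + 81.8 = 541.8 kmol/h.

542 kmol/h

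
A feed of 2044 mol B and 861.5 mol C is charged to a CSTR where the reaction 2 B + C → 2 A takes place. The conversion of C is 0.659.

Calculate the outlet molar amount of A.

1140 mol

C reacted = 0.659 × 861.5 = 567.7 mol; ν_C = −1, so ξ = 567.7/1 = 567.7 mol.
Outlet amounts (n = n₀ + ν ξ):
  B: 2044 − 2(567.7) = 908.5
  C: 861.5 − 1(567.7) = 293.8
  A: 0 + 2(567.7) = 1135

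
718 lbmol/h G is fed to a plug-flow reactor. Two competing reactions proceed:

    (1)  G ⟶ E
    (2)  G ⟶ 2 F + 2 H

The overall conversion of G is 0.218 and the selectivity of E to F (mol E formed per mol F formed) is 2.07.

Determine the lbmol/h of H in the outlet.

Conversion of G: G consumed = 0.218 × 718 = 156.5 lbmol/h = 1ξ₁ + 1ξ₂.
Selectivity: 1ξ₁ / (2ξ₂) = 2.07 → ξ₁ = 4.14 ξ₂.
Substitute: (1·4.14 + 1) ξ₂ = 156.5 → ξ₂ = 30.45 lbmol/h, ξ₁ = 126.1 lbmol/h.
Outlet amounts (n = n₀ + Σ ν·ξ):
  G: 718 − 1(126.1) − 1(30.45) = 561.5
  E: 0 + 1(126.1) = 126.1
  F: 0 + 2(30.45) = 60.9
  H: 0 + 2(30.45) = 60.9

60.9 lbmol/h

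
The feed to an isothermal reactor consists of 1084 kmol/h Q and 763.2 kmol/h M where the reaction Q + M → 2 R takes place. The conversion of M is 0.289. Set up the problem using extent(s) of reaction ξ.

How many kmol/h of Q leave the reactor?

863 kmol/h

M reacted = 0.289 × 763.2 = 220.6 kmol/h; ν_M = −1, so ξ = 220.6/1 = 220.6 kmol/h.
Outlet amounts (n = n₀ + ν ξ):
  Q: 1084 − 1(220.6) = 863.4
  M: 763.2 − 1(220.6) = 542.6
  R: 0 + 2(220.6) = 441.1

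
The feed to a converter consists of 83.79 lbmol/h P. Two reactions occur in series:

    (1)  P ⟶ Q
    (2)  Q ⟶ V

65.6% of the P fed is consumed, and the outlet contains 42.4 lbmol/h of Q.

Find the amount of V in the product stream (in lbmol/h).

12.6 lbmol/h

Conversion of P: P consumed = 1ξ₁ = 0.656 × 83.79 → ξ₁ = 54.97 lbmol/h.
Q balance: n_Q = 0 + 1ξ₁ − 1ξ₂ = 42.4 → ξ₂ = (1·54.97 − 42.4)/1 = 12.57 lbmol/h.
Outlet amounts (n = n₀ + Σ ν·ξ):
  P: 83.79 − 1(54.97) = 28.82
  Q: 0 + 1(54.97) − 1(12.57) = 42.4
  V: 0 + 1(12.57) = 12.57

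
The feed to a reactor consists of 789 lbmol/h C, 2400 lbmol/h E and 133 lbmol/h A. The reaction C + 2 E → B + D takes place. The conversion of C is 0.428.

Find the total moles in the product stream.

C reacted = 0.428 × 789 = 337.7 lbmol/h; ν_C = −1, so ξ = 337.7/1 = 337.7 lbmol/h.
Outlet amounts (n = n₀ + ν ξ):
  C: 789 − 1(337.7) = 451.3
  E: 2400 − 2(337.7) = 1725
  B: 0 + 1(337.7) = 337.7
  D: 0 + 1(337.7) = 337.7
  A: 133 (inert)
Total out = 451.3 + 1725 + 337.7 + 337.7 + 133 = 2984 lbmol/h.

2980 lbmol/h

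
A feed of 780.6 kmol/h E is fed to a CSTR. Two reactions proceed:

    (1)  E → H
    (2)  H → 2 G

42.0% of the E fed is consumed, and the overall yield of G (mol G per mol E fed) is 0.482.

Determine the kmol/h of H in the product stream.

Conversion of E: E consumed = 1ξ₁ = 0.42 × 780.6 → ξ₁ = 327.9 kmol/h.
Yield of G: 2ξ₂ / 780.6 = 0.482 → ξ₂ = 188.1 kmol/h.
Outlet amounts (n = n₀ + Σ ν·ξ):
  E: 780.6 − 1(327.9) = 452.7
  H: 0 + 1(327.9) − 1(188.1) = 139.7
  G: 0 + 2(188.1) = 376.2

140 kmol/h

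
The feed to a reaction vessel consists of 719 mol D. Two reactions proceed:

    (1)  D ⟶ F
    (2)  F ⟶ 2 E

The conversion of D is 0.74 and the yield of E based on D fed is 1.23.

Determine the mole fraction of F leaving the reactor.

Conversion of D: D consumed = 1ξ₁ = 0.74 × 719 → ξ₁ = 532.1 mol.
Yield of E: 2ξ₂ / 719 = 1.23 → ξ₂ = 442.2 mol.
Outlet amounts (n = n₀ + Σ ν·ξ):
  D: 719 − 1(532.1) = 186.9
  F: 0 + 1(532.1) − 1(442.2) = 89.87
  E: 0 + 2(442.2) = 884.4
Total out = 1161 mol; y_F = 89.87 / 1161 = 0.0774.

0.0774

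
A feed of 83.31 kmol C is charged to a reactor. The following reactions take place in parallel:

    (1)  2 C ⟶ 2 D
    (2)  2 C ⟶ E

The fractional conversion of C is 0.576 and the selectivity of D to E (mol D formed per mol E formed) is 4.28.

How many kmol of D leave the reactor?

32.7 kmol

Conversion of C: C consumed = 0.576 × 83.31 = 47.99 kmol = 2ξ₁ + 2ξ₂.
Selectivity: 2ξ₁ / (1ξ₂) = 4.28 → ξ₁ = 2.14 ξ₂.
Substitute: (2·2.14 + 2) ξ₂ = 47.99 → ξ₂ = 7.641 kmol, ξ₁ = 16.35 kmol.
Outlet amounts (n = n₀ + Σ ν·ξ):
  C: 83.31 − 2(16.35) − 2(7.641) = 35.32
  D: 0 + 2(16.35) = 32.7
  E: 0 + 1(7.641) = 7.641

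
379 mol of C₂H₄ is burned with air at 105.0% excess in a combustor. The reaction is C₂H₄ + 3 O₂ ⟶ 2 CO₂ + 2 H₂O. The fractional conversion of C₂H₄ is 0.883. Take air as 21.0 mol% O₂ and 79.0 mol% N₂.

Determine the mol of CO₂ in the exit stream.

669 mol

Stoichiometric O₂ = 3 × 379 = 1137 mol; O₂ fed = 1137 × 2.050 = 2331 mol.
N₂ fed = 2331 × 79/21 = 8768 mol.
Fuel reacted = 0.883 × 379 → ξ = 334.7 mol.
Outlet (n = n₀ + ν ξ):
  C₂H₄: 379 − 1(334.7) = 44.34
  O₂: 2331 − 3(334.7) = 1327
  N₂: 8768 (inert)
  CO₂: 0 + 2(334.7) = 669.3
  H₂O: 0 + 2(334.7) = 669.3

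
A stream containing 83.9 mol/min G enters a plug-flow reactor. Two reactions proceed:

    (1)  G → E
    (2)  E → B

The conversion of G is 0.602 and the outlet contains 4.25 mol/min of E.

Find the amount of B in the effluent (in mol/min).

46.3 mol/min

Conversion of G: G consumed = 1ξ₁ = 0.602 × 83.9 → ξ₁ = 50.51 mol/min.
E balance: n_E = 0 + 1ξ₁ − 1ξ₂ = 4.25 → ξ₂ = (1·50.51 − 4.25)/1 = 46.26 mol/min.
Outlet amounts (n = n₀ + Σ ν·ξ):
  G: 83.9 − 1(50.51) = 33.39
  E: 0 + 1(50.51) − 1(46.26) = 4.25
  B: 0 + 1(46.26) = 46.26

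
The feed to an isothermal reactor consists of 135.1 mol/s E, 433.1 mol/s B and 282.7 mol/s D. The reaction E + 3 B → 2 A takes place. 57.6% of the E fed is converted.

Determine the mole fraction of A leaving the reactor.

0.224

E reacted = 0.576 × 135.1 = 77.82 mol/s; ν_E = −1, so ξ = 77.82/1 = 77.82 mol/s.
Outlet amounts (n = n₀ + ν ξ):
  E: 135.1 − 1(77.82) = 57.28
  B: 433.1 − 3(77.82) = 199.6
  A: 0 + 2(77.82) = 155.6
  D: 282.7 (inert)
Total out = 695.3 mol/s; y_A = 155.6 / 695.3 = 0.2239.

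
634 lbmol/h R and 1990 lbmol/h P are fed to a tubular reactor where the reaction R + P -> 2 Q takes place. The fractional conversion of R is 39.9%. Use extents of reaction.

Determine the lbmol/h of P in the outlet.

1740 lbmol/h

R reacted = 0.399 × 634 = 253 lbmol/h; ν_R = −1, so ξ = 253/1 = 253 lbmol/h.
Outlet amounts (n = n₀ + ν ξ):
  R: 634 − 1(253) = 381
  P: 1990 − 1(253) = 1737
  Q: 0 + 2(253) = 505.9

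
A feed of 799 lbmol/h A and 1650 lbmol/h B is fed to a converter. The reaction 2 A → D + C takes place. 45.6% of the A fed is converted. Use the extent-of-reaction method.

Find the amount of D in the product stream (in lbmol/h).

A reacted = 0.456 × 799 = 364.3 lbmol/h; ν_A = −2, so ξ = 364.3/2 = 182.2 lbmol/h.
Outlet amounts (n = n₀ + ν ξ):
  A: 799 − 2(182.2) = 434.7
  D: 0 + 1(182.2) = 182.2
  C: 0 + 1(182.2) = 182.2
  B: 1650 (inert)

182 lbmol/h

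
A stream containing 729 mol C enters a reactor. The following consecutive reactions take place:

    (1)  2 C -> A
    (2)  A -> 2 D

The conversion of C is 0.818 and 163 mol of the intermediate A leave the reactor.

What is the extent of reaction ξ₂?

Conversion of C: C consumed = 2ξ₁ = 0.818 × 729 → ξ₁ = 298.2 mol.
A balance: n_A = 0 + 1ξ₁ − 1ξ₂ = 163 → ξ₂ = (1·298.2 − 163)/1 = 135.2 mol.
Outlet amounts (n = n₀ + Σ ν·ξ):
  C: 729 − 2(298.2) = 132.7
  A: 0 + 1(298.2) − 1(135.2) = 163
  D: 0 + 2(135.2) = 270.3

ξ₂ = 135 mol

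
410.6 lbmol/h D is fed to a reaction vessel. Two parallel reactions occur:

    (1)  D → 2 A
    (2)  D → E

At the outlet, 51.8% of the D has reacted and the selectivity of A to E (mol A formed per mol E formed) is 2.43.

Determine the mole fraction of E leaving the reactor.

0.182

Conversion of D: D consumed = 0.518 × 410.6 = 212.7 lbmol/h = 1ξ₁ + 1ξ₂.
Selectivity: 2ξ₁ / (1ξ₂) = 2.43 → ξ₁ = 1.215 ξ₂.
Substitute: (1·1.215 + 1) ξ₂ = 212.7 → ξ₂ = 96.02 lbmol/h, ξ₁ = 116.7 lbmol/h.
Outlet amounts (n = n₀ + Σ ν·ξ):
  D: 410.6 − 1(116.7) − 1(96.02) = 197.9
  A: 0 + 2(116.7) = 233.3
  E: 0 + 1(96.02) = 96.02
Total out = 527.3 lbmol/h; y_E = 96.02 / 527.3 = 0.1821.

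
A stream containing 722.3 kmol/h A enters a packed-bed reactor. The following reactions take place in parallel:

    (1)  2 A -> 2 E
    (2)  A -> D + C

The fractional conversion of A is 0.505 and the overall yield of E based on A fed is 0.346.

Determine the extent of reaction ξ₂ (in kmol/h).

Yield of E: 2ξ₁ / 722.3 = 0.346 → ξ₁ = 125 kmol/h.
Conversion of A: 2ξ₁ + 1ξ₂ = 0.505 × 722.3 = 364.8 → ξ₂ = 114.8 kmol/h.
Outlet amounts (n = n₀ + Σ ν·ξ):
  A: 722.3 − 2(125) − 1(114.8) = 357.5
  E: 0 + 2(125) = 249.9
  D: 0 + 1(114.8) = 114.8
  C: 0 + 1(114.8) = 114.8

ξ₂ = 115 kmol/h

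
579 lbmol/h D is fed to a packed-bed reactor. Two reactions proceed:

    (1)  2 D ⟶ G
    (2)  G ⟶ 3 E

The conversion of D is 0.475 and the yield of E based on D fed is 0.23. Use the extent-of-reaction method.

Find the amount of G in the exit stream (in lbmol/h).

93.1 lbmol/h

Conversion of D: D consumed = 2ξ₁ = 0.475 × 579 → ξ₁ = 137.5 lbmol/h.
Yield of E: 3ξ₂ / 579 = 0.23 → ξ₂ = 44.39 lbmol/h.
Outlet amounts (n = n₀ + Σ ν·ξ):
  D: 579 − 2(137.5) = 304
  G: 0 + 1(137.5) − 1(44.39) = 93.12
  E: 0 + 3(44.39) = 133.2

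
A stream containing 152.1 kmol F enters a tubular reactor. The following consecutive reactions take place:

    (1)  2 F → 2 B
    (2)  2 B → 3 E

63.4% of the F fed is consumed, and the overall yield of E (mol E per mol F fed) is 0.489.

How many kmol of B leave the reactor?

46.8 kmol

Conversion of F: F consumed = 2ξ₁ = 0.634 × 152.1 → ξ₁ = 48.22 kmol.
Yield of E: 3ξ₂ / 152.1 = 0.489 → ξ₂ = 24.79 kmol.
Outlet amounts (n = n₀ + Σ ν·ξ):
  F: 152.1 − 2(48.22) = 55.67
  B: 0 + 2(48.22) − 2(24.79) = 46.85
  E: 0 + 3(24.79) = 74.38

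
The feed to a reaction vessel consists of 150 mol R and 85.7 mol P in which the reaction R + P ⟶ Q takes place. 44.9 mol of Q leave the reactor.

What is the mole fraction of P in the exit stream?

For Q: n = n₀ + 1ξ → 44.9 = 0 + 1ξ, giving ξ = 44.9 mol.
Outlet amounts (n = n₀ + ν ξ):
  R: 150 − 1(44.9) = 105.1
  P: 85.7 − 1(44.9) = 40.8
  Q: 0 + 1(44.9) = 44.9
Total out = 190.8 mol; y_P = 40.8 / 190.8 = 0.2138.

0.214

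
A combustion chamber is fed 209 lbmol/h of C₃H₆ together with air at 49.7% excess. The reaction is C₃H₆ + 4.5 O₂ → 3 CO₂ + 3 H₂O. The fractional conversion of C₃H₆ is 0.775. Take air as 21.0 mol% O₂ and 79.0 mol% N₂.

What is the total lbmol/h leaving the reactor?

6990 lbmol/h

Stoichiometric O₂ = 4.5 × 209 = 940.5 lbmol/h; O₂ fed = 940.5 × 1.497 = 1408 lbmol/h.
N₂ fed = 1408 × 79/21 = 5296 lbmol/h.
Fuel reacted = 0.775 × 209 → ξ = 162 lbmol/h.
Outlet (n = n₀ + ν ξ):
  C₃H₆: 209 − 1(162) = 47.03
  O₂: 1408 − 4.5(162) = 679
  N₂: 5296 (inert)
  CO₂: 0 + 3(162) = 485.9
  H₂O: 0 + 3(162) = 485.9
Total out = 47.03 + 679 + 5296 + 485.9 + 485.9 = 6994 lbmol/h.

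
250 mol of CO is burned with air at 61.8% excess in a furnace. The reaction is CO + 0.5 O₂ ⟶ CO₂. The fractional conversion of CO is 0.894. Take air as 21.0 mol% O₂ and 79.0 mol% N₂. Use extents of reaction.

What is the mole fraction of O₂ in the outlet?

Stoichiometric O₂ = 0.5 × 250 = 125 mol; O₂ fed = 125 × 1.618 = 202.2 mol.
N₂ fed = 202.2 × 79/21 = 760.8 mol.
Fuel reacted = 0.894 × 250 → ξ = 223.5 mol.
Outlet (n = n₀ + ν ξ):
  CO: 250 − 1(223.5) = 26.5
  O₂: 202.2 − 0.5(223.5) = 90.5
  N₂: 760.8 (inert)
  CO₂: 0 + 1(223.5) = 223.5
Total out = 1101 mol; y_O₂ = 90.5 / 1101 = 0.08217.

0.0822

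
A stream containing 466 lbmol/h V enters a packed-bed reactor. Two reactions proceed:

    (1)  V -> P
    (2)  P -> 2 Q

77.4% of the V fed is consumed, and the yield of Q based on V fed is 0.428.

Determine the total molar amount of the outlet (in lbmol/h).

566 lbmol/h

Conversion of V: V consumed = 1ξ₁ = 0.774 × 466 → ξ₁ = 360.7 lbmol/h.
Yield of Q: 2ξ₂ / 466 = 0.428 → ξ₂ = 99.72 lbmol/h.
Outlet amounts (n = n₀ + Σ ν·ξ):
  V: 466 − 1(360.7) = 105.3
  P: 0 + 1(360.7) − 1(99.72) = 261
  Q: 0 + 2(99.72) = 199.4
Total out = 105.3 + 261 + 199.4 = 565.7 lbmol/h.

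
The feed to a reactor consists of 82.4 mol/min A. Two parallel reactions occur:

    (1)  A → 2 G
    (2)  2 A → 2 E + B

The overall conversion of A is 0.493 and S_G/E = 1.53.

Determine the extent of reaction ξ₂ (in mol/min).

ξ₂ = 11.5 mol/min

Conversion of A: A consumed = 0.493 × 82.4 = 40.62 mol/min = 1ξ₁ + 2ξ₂.
Selectivity: 2ξ₁ / (2ξ₂) = 1.53 → ξ₁ = 1.53 ξ₂.
Substitute: (1·1.53 + 2) ξ₂ = 40.62 → ξ₂ = 11.51 mol/min, ξ₁ = 17.61 mol/min.
Outlet amounts (n = n₀ + Σ ν·ξ):
  A: 82.4 − 1(17.61) − 2(11.51) = 41.78
  G: 0 + 2(17.61) = 35.21
  E: 0 + 2(11.51) = 23.02
  B: 0 + 1(11.51) = 11.51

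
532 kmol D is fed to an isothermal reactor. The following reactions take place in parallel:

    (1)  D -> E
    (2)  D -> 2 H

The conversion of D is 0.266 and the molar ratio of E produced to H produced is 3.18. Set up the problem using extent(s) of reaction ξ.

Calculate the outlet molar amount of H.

38.5 kmol

Conversion of D: D consumed = 0.266 × 532 = 141.5 kmol = 1ξ₁ + 1ξ₂.
Selectivity: 1ξ₁ / (2ξ₂) = 3.18 → ξ₁ = 6.36 ξ₂.
Substitute: (1·6.36 + 1) ξ₂ = 141.5 → ξ₂ = 19.23 kmol, ξ₁ = 122.3 kmol.
Outlet amounts (n = n₀ + Σ ν·ξ):
  D: 532 − 1(122.3) − 1(19.23) = 390.5
  E: 0 + 1(122.3) = 122.3
  H: 0 + 2(19.23) = 38.45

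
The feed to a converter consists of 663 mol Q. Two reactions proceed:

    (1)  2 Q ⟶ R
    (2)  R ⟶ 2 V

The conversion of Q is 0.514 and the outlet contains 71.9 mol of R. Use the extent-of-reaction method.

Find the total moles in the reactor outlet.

Conversion of Q: Q consumed = 2ξ₁ = 0.514 × 663 → ξ₁ = 170.4 mol.
R balance: n_R = 0 + 1ξ₁ − 1ξ₂ = 71.9 → ξ₂ = (1·170.4 − 71.9)/1 = 98.49 mol.
Outlet amounts (n = n₀ + Σ ν·ξ):
  Q: 663 − 2(170.4) = 322.2
  R: 0 + 1(170.4) − 1(98.49) = 71.9
  V: 0 + 2(98.49) = 197
Total out = 322.2 + 71.9 + 197 = 591.1 mol.

591 mol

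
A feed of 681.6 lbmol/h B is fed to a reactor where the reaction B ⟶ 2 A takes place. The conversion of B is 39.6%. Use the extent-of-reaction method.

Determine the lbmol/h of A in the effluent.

540 lbmol/h

B reacted = 0.396 × 681.6 = 269.9 lbmol/h; ν_B = −1, so ξ = 269.9/1 = 269.9 lbmol/h.
Outlet amounts (n = n₀ + ν ξ):
  B: 681.6 − 1(269.9) = 411.7
  A: 0 + 2(269.9) = 539.8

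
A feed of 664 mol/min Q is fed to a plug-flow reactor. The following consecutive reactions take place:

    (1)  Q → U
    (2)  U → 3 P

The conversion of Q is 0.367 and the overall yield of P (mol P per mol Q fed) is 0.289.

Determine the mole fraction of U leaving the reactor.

Conversion of Q: Q consumed = 1ξ₁ = 0.367 × 664 → ξ₁ = 243.7 mol/min.
Yield of P: 3ξ₂ / 664 = 0.289 → ξ₂ = 63.97 mol/min.
Outlet amounts (n = n₀ + Σ ν·ξ):
  Q: 664 − 1(243.7) = 420.3
  U: 0 + 1(243.7) − 1(63.97) = 179.7
  P: 0 + 3(63.97) = 191.9
Total out = 791.9 mol/min; y_U = 179.7 / 791.9 = 0.2269.

0.227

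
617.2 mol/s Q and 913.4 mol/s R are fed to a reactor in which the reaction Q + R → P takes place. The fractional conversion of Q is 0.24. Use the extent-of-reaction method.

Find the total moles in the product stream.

Q reacted = 0.24 × 617.2 = 148.1 mol/s; ν_Q = −1, so ξ = 148.1/1 = 148.1 mol/s.
Outlet amounts (n = n₀ + ν ξ):
  Q: 617.2 − 1(148.1) = 469.1
  R: 913.4 − 1(148.1) = 765.3
  P: 0 + 1(148.1) = 148.1
Total out = 469.1 + 765.3 + 148.1 = 1382 mol/s.

1380 mol/s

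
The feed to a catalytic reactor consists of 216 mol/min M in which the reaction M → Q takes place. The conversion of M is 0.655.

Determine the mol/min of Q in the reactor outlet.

M reacted = 0.655 × 216 = 141.5 mol/min; ν_M = −1, so ξ = 141.5/1 = 141.5 mol/min.
Outlet amounts (n = n₀ + ν ξ):
  M: 216 − 1(141.5) = 74.52
  Q: 0 + 1(141.5) = 141.5

141 mol/min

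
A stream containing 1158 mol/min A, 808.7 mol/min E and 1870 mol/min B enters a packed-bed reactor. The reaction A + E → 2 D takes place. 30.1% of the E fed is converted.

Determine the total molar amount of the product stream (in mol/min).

3840 mol/min

E reacted = 0.301 × 808.7 = 243.4 mol/min; ν_E = −1, so ξ = 243.4/1 = 243.4 mol/min.
Outlet amounts (n = n₀ + ν ξ):
  A: 1158 − 1(243.4) = 914.6
  E: 808.7 − 1(243.4) = 565.3
  D: 0 + 2(243.4) = 486.8
  B: 1870 (inert)
Total out = 914.6 + 565.3 + 486.8 + 1870 = 3837 mol/min.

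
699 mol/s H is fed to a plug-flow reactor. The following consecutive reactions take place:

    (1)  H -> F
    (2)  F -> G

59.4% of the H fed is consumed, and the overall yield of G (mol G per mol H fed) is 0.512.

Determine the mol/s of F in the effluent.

Conversion of H: H consumed = 1ξ₁ = 0.594 × 699 → ξ₁ = 415.2 mol/s.
Yield of G: 1ξ₂ / 699 = 0.512 → ξ₂ = 357.9 mol/s.
Outlet amounts (n = n₀ + Σ ν·ξ):
  H: 699 − 1(415.2) = 283.8
  F: 0 + 1(415.2) − 1(357.9) = 57.32
  G: 0 + 1(357.9) = 357.9

57.3 mol/s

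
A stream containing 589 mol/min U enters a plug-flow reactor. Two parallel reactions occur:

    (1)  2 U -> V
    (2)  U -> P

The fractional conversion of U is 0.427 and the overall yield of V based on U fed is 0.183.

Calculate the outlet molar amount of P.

Yield of V: 1ξ₁ / 589 = 0.183 → ξ₁ = 107.8 mol/min.
Conversion of U: 2ξ₁ + 1ξ₂ = 0.427 × 589 = 251.5 → ξ₂ = 35.93 mol/min.
Outlet amounts (n = n₀ + Σ ν·ξ):
  U: 589 − 2(107.8) − 1(35.93) = 337.5
  V: 0 + 1(107.8) = 107.8
  P: 0 + 1(35.93) = 35.93

35.9 mol/min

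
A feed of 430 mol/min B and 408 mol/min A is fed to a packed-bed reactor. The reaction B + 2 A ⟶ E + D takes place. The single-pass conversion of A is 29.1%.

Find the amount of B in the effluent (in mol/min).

A reacted = 0.291 × 408 = 118.7 mol/min; ν_A = −2, so ξ = 118.7/2 = 59.36 mol/min.
Outlet amounts (n = n₀ + ν ξ):
  B: 430 − 1(59.36) = 370.6
  A: 408 − 2(59.36) = 289.3
  E: 0 + 1(59.36) = 59.36
  D: 0 + 1(59.36) = 59.36

371 mol/min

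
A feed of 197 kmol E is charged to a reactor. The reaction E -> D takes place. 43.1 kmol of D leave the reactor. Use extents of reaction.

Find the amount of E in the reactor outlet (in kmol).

154 kmol

For D: n = n₀ + 1ξ → 43.1 = 0 + 1ξ, giving ξ = 43.1 kmol.
Outlet amounts (n = n₀ + ν ξ):
  E: 197 − 1(43.1) = 153.9
  D: 0 + 1(43.1) = 43.1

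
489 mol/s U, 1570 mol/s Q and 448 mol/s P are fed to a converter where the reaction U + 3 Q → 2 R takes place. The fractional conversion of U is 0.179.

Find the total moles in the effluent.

U reacted = 0.179 × 489 = 87.53 mol/s; ν_U = −1, so ξ = 87.53/1 = 87.53 mol/s.
Outlet amounts (n = n₀ + ν ξ):
  U: 489 − 1(87.53) = 401.5
  Q: 1570 − 3(87.53) = 1307
  R: 0 + 2(87.53) = 175.1
  P: 448 (inert)
Total out = 401.5 + 1307 + 175.1 + 448 = 2332 mol/s.

2330 mol/s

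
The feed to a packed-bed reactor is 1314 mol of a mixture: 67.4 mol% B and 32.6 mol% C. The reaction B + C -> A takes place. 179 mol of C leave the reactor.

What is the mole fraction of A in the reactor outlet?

For C: n = n₀ − 1ξ → 179 = 428.4 − 1ξ, giving ξ = 249.4 mol.
Outlet amounts (n = n₀ + ν ξ):
  B: 885.6 − 1(249.4) = 636.3
  C: 428.4 − 1(249.4) = 179
  A: 0 + 1(249.4) = 249.4
Total out = 1065 mol; y_A = 249.4 / 1065 = 0.2342.

0.234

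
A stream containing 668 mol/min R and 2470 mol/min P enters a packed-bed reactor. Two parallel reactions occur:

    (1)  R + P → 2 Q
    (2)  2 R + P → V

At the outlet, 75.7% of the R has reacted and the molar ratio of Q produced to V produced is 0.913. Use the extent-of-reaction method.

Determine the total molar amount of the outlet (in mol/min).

2730 mol/min

Conversion of R: R consumed = 0.757 × 668 = 505.7 mol/min = 1ξ₁ + 2ξ₂.
Selectivity: 2ξ₁ / (1ξ₂) = 0.913 → ξ₁ = 0.4565 ξ₂.
Substitute: (1·0.4565 + 2) ξ₂ = 505.7 → ξ₂ = 205.9 mol/min, ξ₁ = 93.97 mol/min.
Outlet amounts (n = n₀ + Σ ν·ξ):
  R: 668 − 1(93.97) − 2(205.9) = 162.3
  P: 2470 − 1(93.97) − 1(205.9) = 2170
  Q: 0 + 2(93.97) = 187.9
  V: 0 + 1(205.9) = 205.9
Total out = 162.3 + 2170 + 187.9 + 205.9 = 2726 mol/min.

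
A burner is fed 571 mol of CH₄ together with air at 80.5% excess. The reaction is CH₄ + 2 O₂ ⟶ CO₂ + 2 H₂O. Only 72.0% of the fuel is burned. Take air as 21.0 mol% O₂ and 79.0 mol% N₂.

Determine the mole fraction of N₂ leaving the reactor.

0.747

Stoichiometric O₂ = 2 × 571 = 1142 mol; O₂ fed = 1142 × 1.805 = 2061 mol.
N₂ fed = 2061 × 79/21 = 7754 mol.
Fuel reacted = 0.72 × 571 → ξ = 411.1 mol.
Outlet (n = n₀ + ν ξ):
  CH₄: 571 − 1(411.1) = 159.9
  O₂: 2061 − 2(411.1) = 1239
  N₂: 7754 (inert)
  CO₂: 0 + 1(411.1) = 411.1
  H₂O: 0 + 2(411.1) = 822.2
Total out = 10390 mol; y_N₂ = 7754 / 10390 = 0.7466.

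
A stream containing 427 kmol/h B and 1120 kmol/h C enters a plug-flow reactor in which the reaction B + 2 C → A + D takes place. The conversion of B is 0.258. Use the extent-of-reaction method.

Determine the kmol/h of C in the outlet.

900 kmol/h

B reacted = 0.258 × 427 = 110.2 kmol/h; ν_B = −1, so ξ = 110.2/1 = 110.2 kmol/h.
Outlet amounts (n = n₀ + ν ξ):
  B: 427 − 1(110.2) = 316.8
  C: 1120 − 2(110.2) = 899.7
  A: 0 + 1(110.2) = 110.2
  D: 0 + 1(110.2) = 110.2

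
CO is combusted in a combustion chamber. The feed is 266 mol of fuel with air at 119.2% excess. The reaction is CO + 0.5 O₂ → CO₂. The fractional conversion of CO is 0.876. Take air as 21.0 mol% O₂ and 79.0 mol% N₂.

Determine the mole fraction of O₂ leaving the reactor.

0.114

Stoichiometric O₂ = 0.5 × 266 = 133 mol; O₂ fed = 133 × 2.192 = 291.5 mol.
N₂ fed = 291.5 × 79/21 = 1097 mol.
Fuel reacted = 0.876 × 266 → ξ = 233 mol.
Outlet (n = n₀ + ν ξ):
  CO: 266 − 1(233) = 32.98
  O₂: 291.5 − 0.5(233) = 175
  N₂: 1097 (inert)
  CO₂: 0 + 1(233) = 233
Total out = 1538 mol; y_O₂ = 175 / 1538 = 0.1138.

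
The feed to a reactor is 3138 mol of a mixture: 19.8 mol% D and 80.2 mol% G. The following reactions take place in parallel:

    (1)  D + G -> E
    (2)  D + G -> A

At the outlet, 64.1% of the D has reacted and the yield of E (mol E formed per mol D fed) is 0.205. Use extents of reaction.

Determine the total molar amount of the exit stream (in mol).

2740 mol

Yield of E: 1ξ₁ / 621.3 = 0.205 → ξ₁ = 127.4 mol.
Conversion of D: 1ξ₁ + 1ξ₂ = 0.641 × 621.3 = 398.3 → ξ₂ = 270.9 mol.
Outlet amounts (n = n₀ + Σ ν·ξ):
  D: 621.3 − 1(127.4) − 1(270.9) = 223.1
  G: 2517 − 1(127.4) − 1(270.9) = 2118
  E: 0 + 1(127.4) = 127.4
  A: 0 + 1(270.9) = 270.9
Total out = 223.1 + 2118 + 127.4 + 270.9 = 2740 mol.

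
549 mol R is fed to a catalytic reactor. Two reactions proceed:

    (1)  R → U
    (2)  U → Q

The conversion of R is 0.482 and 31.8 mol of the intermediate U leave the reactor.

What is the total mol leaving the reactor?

549 mol

Conversion of R: R consumed = 1ξ₁ = 0.482 × 549 → ξ₁ = 264.6 mol.
U balance: n_U = 0 + 1ξ₁ − 1ξ₂ = 31.8 → ξ₂ = (1·264.6 − 31.8)/1 = 232.8 mol.
Outlet amounts (n = n₀ + Σ ν·ξ):
  R: 549 − 1(264.6) = 284.4
  U: 0 + 1(264.6) − 1(232.8) = 31.8
  Q: 0 + 1(232.8) = 232.8
Total out = 284.4 + 31.8 + 232.8 = 549 mol.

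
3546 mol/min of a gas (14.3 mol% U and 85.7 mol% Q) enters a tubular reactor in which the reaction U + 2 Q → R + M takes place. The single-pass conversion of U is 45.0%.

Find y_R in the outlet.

U reacted = 0.45 × 507.1 = 228.2 mol/min; ν_U = −1, so ξ = 228.2/1 = 228.2 mol/min.
Outlet amounts (n = n₀ + ν ξ):
  U: 507.1 − 1(228.2) = 278.9
  Q: 3039 − 2(228.2) = 2583
  R: 0 + 1(228.2) = 228.2
  M: 0 + 1(228.2) = 228.2
Total out = 3318 mol/min; y_R = 228.2 / 3318 = 0.06878.

0.0688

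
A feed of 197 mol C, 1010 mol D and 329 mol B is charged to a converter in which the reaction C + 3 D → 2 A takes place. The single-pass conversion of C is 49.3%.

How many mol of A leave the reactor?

C reacted = 0.493 × 197 = 97.12 mol; ν_C = −1, so ξ = 97.12/1 = 97.12 mol.
Outlet amounts (n = n₀ + ν ξ):
  C: 197 − 1(97.12) = 99.88
  D: 1010 − 3(97.12) = 718.6
  A: 0 + 2(97.12) = 194.2
  B: 329 (inert)

194 mol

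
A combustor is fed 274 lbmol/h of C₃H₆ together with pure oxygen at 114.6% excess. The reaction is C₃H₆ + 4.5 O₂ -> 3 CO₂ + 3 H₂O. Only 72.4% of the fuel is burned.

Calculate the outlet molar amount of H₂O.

Stoichiometric O₂ = 4.5 × 274 = 1233 lbmol/h; O₂ fed = 1233 × 2.146 = 2646 lbmol/h.
Fuel reacted = 0.724 × 274 → ξ = 198.4 lbmol/h.
Outlet (n = n₀ + ν ξ):
  C₃H₆: 274 − 1(198.4) = 75.62
  O₂: 2646 − 4.5(198.4) = 1753
  CO₂: 0 + 3(198.4) = 595.1
  H₂O: 0 + 3(198.4) = 595.1

595 lbmol/h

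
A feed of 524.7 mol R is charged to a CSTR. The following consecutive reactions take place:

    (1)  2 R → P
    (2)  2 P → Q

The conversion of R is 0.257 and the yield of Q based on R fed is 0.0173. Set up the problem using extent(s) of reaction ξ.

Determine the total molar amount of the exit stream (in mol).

448 mol

Conversion of R: R consumed = 2ξ₁ = 0.257 × 524.7 → ξ₁ = 67.42 mol.
Yield of Q: 1ξ₂ / 524.7 = 0.0173 → ξ₂ = 9.077 mol.
Outlet amounts (n = n₀ + Σ ν·ξ):
  R: 524.7 − 2(67.42) = 389.9
  P: 0 + 1(67.42) − 2(9.077) = 49.27
  Q: 0 + 1(9.077) = 9.077
Total out = 389.9 + 49.27 + 9.077 = 448.2 mol.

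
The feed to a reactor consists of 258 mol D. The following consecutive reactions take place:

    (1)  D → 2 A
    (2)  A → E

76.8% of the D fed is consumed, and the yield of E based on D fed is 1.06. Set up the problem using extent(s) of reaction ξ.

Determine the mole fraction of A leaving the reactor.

Conversion of D: D consumed = 1ξ₁ = 0.768 × 258 → ξ₁ = 198.1 mol.
Yield of E: 1ξ₂ / 258 = 1.06 → ξ₂ = 273.5 mol.
Outlet amounts (n = n₀ + Σ ν·ξ):
  D: 258 − 1(198.1) = 59.86
  A: 0 + 2(198.1) − 1(273.5) = 122.8
  E: 0 + 1(273.5) = 273.5
Total out = 456.1 mol; y_A = 122.8 / 456.1 = 0.2692.

0.269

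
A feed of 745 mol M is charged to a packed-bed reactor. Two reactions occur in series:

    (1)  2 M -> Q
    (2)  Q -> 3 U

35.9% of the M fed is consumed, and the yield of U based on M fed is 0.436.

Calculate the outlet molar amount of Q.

25.5 mol

Conversion of M: M consumed = 2ξ₁ = 0.359 × 745 → ξ₁ = 133.7 mol.
Yield of U: 3ξ₂ / 745 = 0.436 → ξ₂ = 108.3 mol.
Outlet amounts (n = n₀ + Σ ν·ξ):
  M: 745 − 2(133.7) = 477.5
  Q: 0 + 1(133.7) − 1(108.3) = 25.45
  U: 0 + 3(108.3) = 324.8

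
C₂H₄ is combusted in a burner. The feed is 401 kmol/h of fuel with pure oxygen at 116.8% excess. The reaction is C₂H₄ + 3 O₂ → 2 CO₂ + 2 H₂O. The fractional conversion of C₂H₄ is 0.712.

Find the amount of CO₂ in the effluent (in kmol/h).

571 kmol/h

Stoichiometric O₂ = 3 × 401 = 1203 kmol/h; O₂ fed = 1203 × 2.168 = 2608 kmol/h.
Fuel reacted = 0.712 × 401 → ξ = 285.5 kmol/h.
Outlet (n = n₀ + ν ξ):
  C₂H₄: 401 − 1(285.5) = 115.5
  O₂: 2608 − 3(285.5) = 1752
  CO₂: 0 + 2(285.5) = 571
  H₂O: 0 + 2(285.5) = 571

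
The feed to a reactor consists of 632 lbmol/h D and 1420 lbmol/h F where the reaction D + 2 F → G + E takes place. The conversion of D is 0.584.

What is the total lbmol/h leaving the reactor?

D reacted = 0.584 × 632 = 369.1 lbmol/h; ν_D = −1, so ξ = 369.1/1 = 369.1 lbmol/h.
Outlet amounts (n = n₀ + ν ξ):
  D: 632 − 1(369.1) = 262.9
  F: 1420 − 2(369.1) = 681.8
  G: 0 + 1(369.1) = 369.1
  E: 0 + 1(369.1) = 369.1
Total out = 262.9 + 681.8 + 369.1 + 369.1 = 1683 lbmol/h.

1680 lbmol/h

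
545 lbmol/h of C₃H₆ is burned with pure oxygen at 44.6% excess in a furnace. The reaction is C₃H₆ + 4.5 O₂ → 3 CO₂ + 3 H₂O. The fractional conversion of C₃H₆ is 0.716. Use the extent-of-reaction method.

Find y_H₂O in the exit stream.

Stoichiometric O₂ = 4.5 × 545 = 2452 lbmol/h; O₂ fed = 2452 × 1.446 = 3546 lbmol/h.
Fuel reacted = 0.716 × 545 → ξ = 390.2 lbmol/h.
Outlet (n = n₀ + ν ξ):
  C₃H₆: 545 − 1(390.2) = 154.8
  O₂: 3546 − 4.5(390.2) = 1790
  CO₂: 0 + 3(390.2) = 1171
  H₂O: 0 + 3(390.2) = 1171
Total out = 4286 lbmol/h; y_H₂O = 1171 / 4286 = 0.2731.

0.273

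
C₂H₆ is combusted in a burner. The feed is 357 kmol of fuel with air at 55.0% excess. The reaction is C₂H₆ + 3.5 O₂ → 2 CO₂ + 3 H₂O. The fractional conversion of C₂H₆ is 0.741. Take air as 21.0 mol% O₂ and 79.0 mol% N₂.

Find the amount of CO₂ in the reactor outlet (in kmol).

Stoichiometric O₂ = 3.5 × 357 = 1250 kmol; O₂ fed = 1250 × 1.550 = 1937 kmol.
N₂ fed = 1937 × 79/21 = 7286 kmol.
Fuel reacted = 0.741 × 357 → ξ = 264.5 kmol.
Outlet (n = n₀ + ν ξ):
  C₂H₆: 357 − 1(264.5) = 92.46
  O₂: 1937 − 3.5(264.5) = 1011
  N₂: 7286 (inert)
  CO₂: 0 + 2(264.5) = 529.1
  H₂O: 0 + 3(264.5) = 793.6

529 kmol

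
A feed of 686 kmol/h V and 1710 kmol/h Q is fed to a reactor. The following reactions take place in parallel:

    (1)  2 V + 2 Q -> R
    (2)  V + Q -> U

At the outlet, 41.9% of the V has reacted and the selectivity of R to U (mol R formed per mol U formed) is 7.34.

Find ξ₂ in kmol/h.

Conversion of V: V consumed = 0.419 × 686 = 287.4 kmol/h = 2ξ₁ + 1ξ₂.
Selectivity: 1ξ₁ / (1ξ₂) = 7.34 → ξ₁ = 7.34 ξ₂.
Substitute: (2·7.34 + 1) ξ₂ = 287.4 → ξ₂ = 18.33 kmol/h, ξ₁ = 134.6 kmol/h.
Outlet amounts (n = n₀ + Σ ν·ξ):
  V: 686 − 2(134.6) − 1(18.33) = 398.6
  Q: 1710 − 2(134.6) − 1(18.33) = 1423
  R: 0 + 1(134.6) = 134.6
  U: 0 + 1(18.33) = 18.33

ξ₂ = 18.3 kmol/h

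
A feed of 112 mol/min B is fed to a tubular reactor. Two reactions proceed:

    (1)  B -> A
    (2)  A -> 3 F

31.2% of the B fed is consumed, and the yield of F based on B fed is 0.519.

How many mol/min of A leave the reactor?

15.6 mol/min

Conversion of B: B consumed = 1ξ₁ = 0.312 × 112 → ξ₁ = 34.94 mol/min.
Yield of F: 3ξ₂ / 112 = 0.519 → ξ₂ = 19.38 mol/min.
Outlet amounts (n = n₀ + Σ ν·ξ):
  B: 112 − 1(34.94) = 77.06
  A: 0 + 1(34.94) − 1(19.38) = 15.57
  F: 0 + 3(19.38) = 58.13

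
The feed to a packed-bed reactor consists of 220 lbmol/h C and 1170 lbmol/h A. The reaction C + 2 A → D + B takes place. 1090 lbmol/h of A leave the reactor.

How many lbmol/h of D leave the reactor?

For A: n = n₀ − 2ξ → 1090 = 1170 − 2ξ, giving ξ = 40 lbmol/h.
Outlet amounts (n = n₀ + ν ξ):
  C: 220 − 1(40) = 180
  A: 1170 − 2(40) = 1090
  D: 0 + 1(40) = 40
  B: 0 + 1(40) = 40

40 lbmol/h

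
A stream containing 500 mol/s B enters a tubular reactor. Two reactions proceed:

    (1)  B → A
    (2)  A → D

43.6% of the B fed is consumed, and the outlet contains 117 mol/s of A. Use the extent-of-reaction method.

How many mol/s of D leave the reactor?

101 mol/s

Conversion of B: B consumed = 1ξ₁ = 0.436 × 500 → ξ₁ = 218 mol/s.
A balance: n_A = 0 + 1ξ₁ − 1ξ₂ = 117 → ξ₂ = (1·218 − 117)/1 = 101 mol/s.
Outlet amounts (n = n₀ + Σ ν·ξ):
  B: 500 − 1(218) = 282
  A: 0 + 1(218) − 1(101) = 117
  D: 0 + 1(101) = 101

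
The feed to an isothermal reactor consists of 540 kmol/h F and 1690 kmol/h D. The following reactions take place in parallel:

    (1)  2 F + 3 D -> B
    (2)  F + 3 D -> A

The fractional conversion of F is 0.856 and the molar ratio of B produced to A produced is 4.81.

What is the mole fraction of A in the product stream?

0.0345

Conversion of F: F consumed = 0.856 × 540 = 462.2 kmol/h = 2ξ₁ + 1ξ₂.
Selectivity: 1ξ₁ / (1ξ₂) = 4.81 → ξ₁ = 4.81 ξ₂.
Substitute: (2·4.81 + 1) ξ₂ = 462.2 → ξ₂ = 43.53 kmol/h, ξ₁ = 209.4 kmol/h.
Outlet amounts (n = n₀ + Σ ν·ξ):
  F: 540 − 2(209.4) − 1(43.53) = 77.76
  D: 1690 − 3(209.4) − 3(43.53) = 931.4
  B: 0 + 1(209.4) = 209.4
  A: 0 + 1(43.53) = 43.53
Total out = 1262 kmol/h; y_A = 43.53 / 1262 = 0.03449.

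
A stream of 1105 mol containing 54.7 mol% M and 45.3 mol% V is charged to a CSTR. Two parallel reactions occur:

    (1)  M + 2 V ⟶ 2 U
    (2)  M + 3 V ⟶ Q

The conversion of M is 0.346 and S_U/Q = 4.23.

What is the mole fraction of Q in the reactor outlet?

Conversion of M: M consumed = 0.346 × 604.4 = 209.1 mol = 1ξ₁ + 1ξ₂.
Selectivity: 2ξ₁ / (1ξ₂) = 4.23 → ξ₁ = 2.115 ξ₂.
Substitute: (1·2.115 + 1) ξ₂ = 209.1 → ξ₂ = 67.14 mol, ξ₁ = 142 mol.
Outlet amounts (n = n₀ + Σ ν·ξ):
  M: 604.4 − 1(142) − 1(67.14) = 395.3
  V: 500.6 − 2(142) − 3(67.14) = 15.16
  U: 0 + 2(142) = 284
  Q: 0 + 1(67.14) = 67.14
Total out = 761.6 mol; y_Q = 67.14 / 761.6 = 0.08815.

0.0882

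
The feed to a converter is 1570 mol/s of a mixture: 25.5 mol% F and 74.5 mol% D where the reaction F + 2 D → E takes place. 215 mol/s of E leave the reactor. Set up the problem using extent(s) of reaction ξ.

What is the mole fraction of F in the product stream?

For E: n = n₀ + 1ξ → 215 = 0 + 1ξ, giving ξ = 215 mol/s.
Outlet amounts (n = n₀ + ν ξ):
  F: 400.4 − 1(215) = 185.4
  D: 1170 − 2(215) = 739.7
  E: 0 + 1(215) = 215
Total out = 1140 mol/s; y_F = 185.4 / 1140 = 0.1626.

0.163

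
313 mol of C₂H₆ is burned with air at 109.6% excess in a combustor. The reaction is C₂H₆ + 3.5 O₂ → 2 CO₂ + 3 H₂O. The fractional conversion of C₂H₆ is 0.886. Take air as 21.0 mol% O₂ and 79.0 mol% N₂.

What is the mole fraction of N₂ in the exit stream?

0.759

Stoichiometric O₂ = 3.5 × 313 = 1096 mol; O₂ fed = 1096 × 2.096 = 2296 mol.
N₂ fed = 2296 × 79/21 = 8638 mol.
Fuel reacted = 0.886 × 313 → ξ = 277.3 mol.
Outlet (n = n₀ + ν ξ):
  C₂H₆: 313 − 1(277.3) = 35.68
  O₂: 2296 − 3.5(277.3) = 1326
  N₂: 8638 (inert)
  CO₂: 0 + 2(277.3) = 554.6
  H₂O: 0 + 3(277.3) = 832
Total out = 11390 mol; y_N₂ = 8638 / 11390 = 0.7587.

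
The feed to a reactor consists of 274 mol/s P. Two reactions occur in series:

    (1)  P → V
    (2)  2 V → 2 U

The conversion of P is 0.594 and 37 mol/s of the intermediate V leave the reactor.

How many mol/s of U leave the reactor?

126 mol/s

Conversion of P: P consumed = 1ξ₁ = 0.594 × 274 → ξ₁ = 162.8 mol/s.
V balance: n_V = 0 + 1ξ₁ − 2ξ₂ = 37 → ξ₂ = (1·162.8 − 37)/2 = 62.88 mol/s.
Outlet amounts (n = n₀ + Σ ν·ξ):
  P: 274 − 1(162.8) = 111.2
  V: 0 + 1(162.8) − 2(62.88) = 37
  U: 0 + 2(62.88) = 125.8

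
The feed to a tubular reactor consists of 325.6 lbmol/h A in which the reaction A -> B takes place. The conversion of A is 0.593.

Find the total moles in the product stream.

A reacted = 0.593 × 325.6 = 193.1 lbmol/h; ν_A = −1, so ξ = 193.1/1 = 193.1 lbmol/h.
Outlet amounts (n = n₀ + ν ξ):
  A: 325.6 − 1(193.1) = 132.5
  B: 0 + 1(193.1) = 193.1
Total out = 132.5 + 193.1 = 325.6 lbmol/h.

326 lbmol/h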